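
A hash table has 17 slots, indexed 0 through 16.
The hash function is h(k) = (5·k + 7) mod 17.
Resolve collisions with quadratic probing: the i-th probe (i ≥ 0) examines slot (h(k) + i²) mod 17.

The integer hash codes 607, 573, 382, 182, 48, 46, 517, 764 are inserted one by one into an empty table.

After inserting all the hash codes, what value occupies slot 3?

182

607 hashes to 16; slot 16 is free => place at 16.
573 hashes to 16; 16 taken => place at 0.
382 hashes to 13; slot 13 is free => place at 13.
182 hashes to 16; 16,0 taken => place at 3.
48 hashes to 9; slot 9 is free => place at 9.
46 hashes to 16; 16,0,3 taken => place at 8.
517 hashes to 8; 8,9 taken => place at 12.
764 hashes to 2; slot 2 is free => place at 2.
Table: [573, ∅, 764, 182, ∅, ∅, ∅, ∅, 46, 48, ∅, ∅, 517, 382, ∅, ∅, 607]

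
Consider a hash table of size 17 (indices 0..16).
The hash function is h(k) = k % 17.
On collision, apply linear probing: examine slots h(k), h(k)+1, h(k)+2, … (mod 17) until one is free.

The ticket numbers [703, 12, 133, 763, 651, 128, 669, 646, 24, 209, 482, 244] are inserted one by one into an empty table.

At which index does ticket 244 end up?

13

703: h=6 → slot 6
12: h=12 → slot 12
133: h=14 → slot 14
763: h=15 → slot 15
651: h=5 → slot 5
128: h=9 → slot 9
669: h=6, probe 6,7 → slot 7
646: h=0 → slot 0
24: h=7, probe 7,8 → slot 8
209: h=5, probe 5,6,7,8,9,10 → slot 10
482: h=6, probe 6,7,8,9,10,11 → slot 11
244: h=6, probe 6,7,8,9,10,11,12,13 → slot 13
Table: [646, —, —, —, —, 651, 703, 669, 24, 128, 209, 482, 12, 244, 133, 763, —]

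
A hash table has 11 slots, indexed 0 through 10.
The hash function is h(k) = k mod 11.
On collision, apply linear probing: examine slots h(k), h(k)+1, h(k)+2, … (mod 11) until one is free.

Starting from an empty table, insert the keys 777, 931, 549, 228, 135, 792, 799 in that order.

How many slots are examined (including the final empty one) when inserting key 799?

6

777 hashes to 7; slot 7 is free => place at 7.
931 hashes to 7; 7 taken => place at 8.
549 hashes to 10; slot 10 is free => place at 10.
228 hashes to 8; 8 taken => place at 9.
135 hashes to 3; slot 3 is free => place at 3.
792 hashes to 0; slot 0 is free => place at 0.
799 hashes to 7; 7,8,9,10,0 taken => place at 1.
Table: [792, 799, -, 135, -, -, -, 777, 931, 228, 549]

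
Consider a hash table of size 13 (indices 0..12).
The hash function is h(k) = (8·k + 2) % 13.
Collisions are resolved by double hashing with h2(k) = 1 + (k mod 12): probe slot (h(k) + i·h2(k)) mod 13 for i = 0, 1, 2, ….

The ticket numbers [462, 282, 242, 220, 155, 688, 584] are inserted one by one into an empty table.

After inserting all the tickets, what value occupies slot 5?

462: h=6 -> slot 6
282: h=9 -> slot 9
242: h=1 -> slot 1
220: h=7 -> slot 7
155: h=7, h2=12, probe 7,6,5 -> slot 5
688: h=7, h2=5, probe 7,12 -> slot 12
584: h=7, h2=9, probe 7,3 -> slot 3
Table: [-, 242, -, 584, -, 155, 462, 220, -, 282, -, -, 688]

155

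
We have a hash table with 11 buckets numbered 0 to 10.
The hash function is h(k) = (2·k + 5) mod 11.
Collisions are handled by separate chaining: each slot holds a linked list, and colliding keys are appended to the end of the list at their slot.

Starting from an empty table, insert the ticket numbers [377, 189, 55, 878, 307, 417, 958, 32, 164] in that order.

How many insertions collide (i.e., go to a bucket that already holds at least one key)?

377 -> bucket 0
189 -> bucket 9
55 -> bucket 5
878 -> bucket 1
307 -> bucket 3
417 -> bucket 3 (collision)
958 -> bucket 7
32 -> bucket 3 (collision)
164 -> bucket 3 (collision)
Final buckets:
0: 377
1: 878
2: —
3: 307 -> 417 -> 32 -> 164
4: —
5: 55
6: —
7: 958
8: —
9: 189
10: —

3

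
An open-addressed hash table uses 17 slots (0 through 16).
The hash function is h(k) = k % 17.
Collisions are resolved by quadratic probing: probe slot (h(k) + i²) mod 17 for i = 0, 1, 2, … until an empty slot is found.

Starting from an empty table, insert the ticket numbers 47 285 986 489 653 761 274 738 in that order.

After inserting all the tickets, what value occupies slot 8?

738

47 hashes to 13; slot 13 is free → place at 13.
285 hashes to 13; 13 taken → place at 14.
986 hashes to 0; slot 0 is free → place at 0.
489 hashes to 13; 13,14,0 taken → place at 5.
653 hashes to 7; slot 7 is free → place at 7.
761 hashes to 13; 13,14,0,5 taken → place at 12.
274 hashes to 2; slot 2 is free → place at 2.
738 hashes to 7; 7 taken → place at 8.
Table: [986, ., 274, ., ., 489, ., 653, 738, ., ., ., 761, 47, 285, ., .]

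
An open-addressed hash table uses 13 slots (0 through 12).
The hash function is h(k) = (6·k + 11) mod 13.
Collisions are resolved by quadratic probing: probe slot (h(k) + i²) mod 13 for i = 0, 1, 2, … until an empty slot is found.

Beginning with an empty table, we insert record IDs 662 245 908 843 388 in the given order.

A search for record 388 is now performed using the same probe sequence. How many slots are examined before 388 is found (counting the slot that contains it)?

4

662 hashes to 5; slot 5 is free → place at 5.
245 hashes to 12; slot 12 is free → place at 12.
908 hashes to 12; 12 taken → place at 0.
843 hashes to 12; 12,0 taken → place at 3.
388 hashes to 12; 12,0,3 taken → place at 8.
Table: [908, _, _, 843, _, 662, _, _, 388, _, _, _, 245]
Lookup 388: h=12, probe 12,0,3,8 → found at 8.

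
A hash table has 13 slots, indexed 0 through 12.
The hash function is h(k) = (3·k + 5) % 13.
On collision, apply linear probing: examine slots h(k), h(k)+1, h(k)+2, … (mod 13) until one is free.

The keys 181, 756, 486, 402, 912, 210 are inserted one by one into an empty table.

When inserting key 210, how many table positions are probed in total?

3

181: h=2 → slot 2
756: h=11 → slot 11
486: h=7 → slot 7
402: h=2, probe 2,3 → slot 3
912: h=11, probe 11,12 → slot 12
210: h=11, probe 11,12,0 → slot 0
Table: [210, ∅, 181, 402, ∅, ∅, ∅, 486, ∅, ∅, ∅, 756, 912]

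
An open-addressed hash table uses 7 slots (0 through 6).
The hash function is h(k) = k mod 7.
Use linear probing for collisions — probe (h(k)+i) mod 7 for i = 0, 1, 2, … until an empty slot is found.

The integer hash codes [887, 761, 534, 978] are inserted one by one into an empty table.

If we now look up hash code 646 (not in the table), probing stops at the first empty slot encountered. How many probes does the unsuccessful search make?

2

887 hashes to 5; slot 5 is free → place at 5.
761 hashes to 5; 5 taken → place at 6.
534 hashes to 2; slot 2 is free → place at 2.
978 hashes to 5; 5,6 taken → place at 0.
Table: [978, -, 534, -, -, 887, 761]
Lookup 646: h=2, probe 2,3 → slot 3 empty, not found.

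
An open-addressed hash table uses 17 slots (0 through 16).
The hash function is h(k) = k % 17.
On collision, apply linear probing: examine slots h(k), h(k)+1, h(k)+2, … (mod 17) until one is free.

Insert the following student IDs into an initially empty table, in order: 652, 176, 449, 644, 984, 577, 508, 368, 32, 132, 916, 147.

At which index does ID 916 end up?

3

Insert 652: h=6, slot 6 empty => index 6.
Insert 176: h=6, slot 6 occupied => index 7.
Insert 449: h=7, slot 7 occupied => index 8.
Insert 644: h=15, slot 15 empty => index 15.
Insert 984: h=15, slot 15 occupied => index 16.
Insert 577: h=16, slot 16 occupied => index 0.
Insert 508: h=15, slots 15,16,0 occupied => index 1.
Insert 368: h=11, slot 11 empty => index 11.
Insert 32: h=15, slots 15,16,0,1 occupied => index 2.
Insert 132: h=13, slot 13 empty => index 13.
Insert 916: h=15, slots 15,16,0,1,2 occupied => index 3.
Insert 147: h=11, slot 11 occupied => index 12.
Table: [577, 508, 32, 916, _, _, 652, 176, 449, _, _, 368, 147, 132, _, 644, 984]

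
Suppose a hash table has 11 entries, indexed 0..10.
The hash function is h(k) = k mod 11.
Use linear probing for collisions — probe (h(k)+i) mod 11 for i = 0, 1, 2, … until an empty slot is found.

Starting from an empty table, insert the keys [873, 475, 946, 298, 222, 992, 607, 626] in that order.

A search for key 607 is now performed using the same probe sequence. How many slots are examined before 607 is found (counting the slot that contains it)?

5

873 hashes to 4; slot 4 is free => place at 4.
475 hashes to 2; slot 2 is free => place at 2.
946 hashes to 0; slot 0 is free => place at 0.
298 hashes to 1; slot 1 is free => place at 1.
222 hashes to 2; 2 taken => place at 3.
992 hashes to 2; 2,3,4 taken => place at 5.
607 hashes to 2; 2,3,4,5 taken => place at 6.
626 hashes to 10; slot 10 is free => place at 10.
Table: [946, 298, 475, 222, 873, 992, 607, ∅, ∅, ∅, 626]
Lookup 607: h=2, probe 2,3,4,5,6 → found at 6.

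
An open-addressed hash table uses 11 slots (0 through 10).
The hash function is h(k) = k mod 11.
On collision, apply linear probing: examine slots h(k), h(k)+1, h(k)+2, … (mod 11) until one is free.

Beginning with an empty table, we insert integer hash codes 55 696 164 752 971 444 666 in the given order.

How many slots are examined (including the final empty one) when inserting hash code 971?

3

55: h=0 => slot 0
696: h=3 => slot 3
164: h=10 => slot 10
752: h=4 => slot 4
971: h=3, probe 3,4,5 => slot 5
444: h=4, probe 4,5,6 => slot 6
666: h=6, probe 6,7 => slot 7
Table: [55, _, _, 696, 752, 971, 444, 666, _, _, 164]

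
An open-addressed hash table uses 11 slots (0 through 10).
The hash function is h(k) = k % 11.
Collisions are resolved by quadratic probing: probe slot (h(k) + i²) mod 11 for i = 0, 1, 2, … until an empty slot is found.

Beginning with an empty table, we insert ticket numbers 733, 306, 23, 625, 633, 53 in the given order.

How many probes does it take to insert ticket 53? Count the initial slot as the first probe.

733: h=7 => slot 7
306: h=9 => slot 9
23: h=1 => slot 1
625: h=9, probe 9,10 => slot 10
633: h=6 => slot 6
53: h=9, probe 9,10,2 => slot 2
Table: [-, 23, 53, -, -, -, 633, 733, -, 306, 625]

3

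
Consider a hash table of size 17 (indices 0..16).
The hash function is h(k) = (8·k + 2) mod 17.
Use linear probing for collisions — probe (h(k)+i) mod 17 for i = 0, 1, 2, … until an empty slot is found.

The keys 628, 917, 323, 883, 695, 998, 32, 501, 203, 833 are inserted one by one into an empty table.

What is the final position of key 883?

628: h=11 -> slot 11
917: h=11, probe 11,12 -> slot 12
323: h=2 -> slot 2
883: h=11, probe 11,12,13 -> slot 13
695: h=3 -> slot 3
998: h=13, probe 13,14 -> slot 14
32: h=3, probe 3,4 -> slot 4
501: h=15 -> slot 15
203: h=11, probe 11,12,13,14,15,16 -> slot 16
833: h=2, probe 2,3,4,5 -> slot 5
Table: [., ., 323, 695, 32, 833, ., ., ., ., ., 628, 917, 883, 998, 501, 203]

13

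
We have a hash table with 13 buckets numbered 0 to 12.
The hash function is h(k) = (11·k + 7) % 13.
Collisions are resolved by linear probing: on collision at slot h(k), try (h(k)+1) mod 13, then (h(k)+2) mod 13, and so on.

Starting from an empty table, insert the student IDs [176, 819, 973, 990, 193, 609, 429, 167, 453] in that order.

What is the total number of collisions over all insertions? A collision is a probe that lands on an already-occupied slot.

11

176 hashes to 6; slot 6 is free → place at 6.
819 hashes to 7; slot 7 is free → place at 7.
973 hashes to 11; slot 11 is free → place at 11.
990 hashes to 3; slot 3 is free → place at 3.
193 hashes to 11; 11 taken → place at 12.
609 hashes to 11; 11,12 taken → place at 0.
429 hashes to 7; 7 taken → place at 8.
167 hashes to 11; 11,12,0 taken → place at 1.
453 hashes to 11; 11,12,0,1 taken → place at 2.
Table: [609, 167, 453, 990, —, —, 176, 819, 429, —, —, 973, 193]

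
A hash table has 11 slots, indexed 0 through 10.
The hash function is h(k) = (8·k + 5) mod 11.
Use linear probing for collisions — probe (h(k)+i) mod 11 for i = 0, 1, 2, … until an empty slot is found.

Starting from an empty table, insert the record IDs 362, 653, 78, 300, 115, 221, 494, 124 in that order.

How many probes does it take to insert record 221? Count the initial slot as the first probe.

2

362 hashes to 8; slot 8 is free -> place at 8.
653 hashes to 4; slot 4 is free -> place at 4.
78 hashes to 2; slot 2 is free -> place at 2.
300 hashes to 7; slot 7 is free -> place at 7.
115 hashes to 1; slot 1 is free -> place at 1.
221 hashes to 2; 2 taken -> place at 3.
494 hashes to 8; 8 taken -> place at 9.
124 hashes to 7; 7,8,9 taken -> place at 10.
Table: [—, 115, 78, 221, 653, —, —, 300, 362, 494, 124]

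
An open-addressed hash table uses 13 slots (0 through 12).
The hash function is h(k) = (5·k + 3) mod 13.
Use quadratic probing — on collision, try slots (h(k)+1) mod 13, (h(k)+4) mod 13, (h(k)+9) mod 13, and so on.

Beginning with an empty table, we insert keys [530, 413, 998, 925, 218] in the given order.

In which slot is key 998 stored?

530 hashes to 1; slot 1 is free => place at 1.
413 hashes to 1; 1 taken => place at 2.
998 hashes to 1; 1,2 taken => place at 5.
925 hashes to 0; slot 0 is free => place at 0.
218 hashes to 1; 1,2,5 taken => place at 10.
Table: [925, 530, 413, ∅, ∅, 998, ∅, ∅, ∅, ∅, 218, ∅, ∅]

5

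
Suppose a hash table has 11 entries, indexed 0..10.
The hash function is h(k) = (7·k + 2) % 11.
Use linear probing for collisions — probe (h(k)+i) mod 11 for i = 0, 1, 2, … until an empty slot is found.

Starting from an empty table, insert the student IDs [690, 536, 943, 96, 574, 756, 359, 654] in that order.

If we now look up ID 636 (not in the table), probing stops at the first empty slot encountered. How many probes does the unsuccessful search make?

2

Insert 690: h=3, slot 3 empty => index 3.
Insert 536: h=3, slot 3 occupied => index 4.
Insert 943: h=3, slots 3,4 occupied => index 5.
Insert 96: h=3, slots 3,4,5 occupied => index 6.
Insert 574: h=5, slots 5,6 occupied => index 7.
Insert 756: h=3, slots 3,4,5,6,7 occupied => index 8.
Insert 359: h=7, slots 7,8 occupied => index 9.
Insert 654: h=4, slots 4,5,6,7,8,9 occupied => index 10.
Table: [., ., ., 690, 536, 943, 96, 574, 756, 359, 654]
Lookup 636: h=10, probe 10,0 → slot 0 empty, not found.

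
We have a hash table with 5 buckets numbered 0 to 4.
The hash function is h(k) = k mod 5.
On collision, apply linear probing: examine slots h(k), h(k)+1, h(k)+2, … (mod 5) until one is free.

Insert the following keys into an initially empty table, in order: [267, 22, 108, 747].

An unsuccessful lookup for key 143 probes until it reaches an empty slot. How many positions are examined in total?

4

267: h=2 => slot 2
22: h=2, probe 2,3 => slot 3
108: h=3, probe 3,4 => slot 4
747: h=2, probe 2,3,4,0 => slot 0
Table: [747, ∅, 267, 22, 108]
Lookup 143: h=3, probe 3,4,0,1 → slot 1 empty, not found.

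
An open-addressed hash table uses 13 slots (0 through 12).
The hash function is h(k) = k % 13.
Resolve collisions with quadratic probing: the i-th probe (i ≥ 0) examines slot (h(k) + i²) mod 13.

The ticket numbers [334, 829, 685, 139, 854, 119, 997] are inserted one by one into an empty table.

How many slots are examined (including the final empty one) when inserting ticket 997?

334 hashes to 9; slot 9 is free -> place at 9.
829 hashes to 10; slot 10 is free -> place at 10.
685 hashes to 9; 9,10 taken -> place at 0.
139 hashes to 9; 9,10,0 taken -> place at 5.
854 hashes to 9; 9,10,0,5 taken -> place at 12.
119 hashes to 2; slot 2 is free -> place at 2.
997 hashes to 9; 9,10,0,5,12 taken -> place at 8.
Table: [685, ., 119, ., ., 139, ., ., 997, 334, 829, ., 854]

6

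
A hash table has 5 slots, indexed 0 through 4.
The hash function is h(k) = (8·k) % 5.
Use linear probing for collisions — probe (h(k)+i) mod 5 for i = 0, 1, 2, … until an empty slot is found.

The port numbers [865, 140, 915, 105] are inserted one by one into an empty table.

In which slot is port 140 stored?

865: h=0 → slot 0
140: h=0, probe 0,1 → slot 1
915: h=0, probe 0,1,2 → slot 2
105: h=0, probe 0,1,2,3 → slot 3
Table: [865, 140, 915, 105, -]

1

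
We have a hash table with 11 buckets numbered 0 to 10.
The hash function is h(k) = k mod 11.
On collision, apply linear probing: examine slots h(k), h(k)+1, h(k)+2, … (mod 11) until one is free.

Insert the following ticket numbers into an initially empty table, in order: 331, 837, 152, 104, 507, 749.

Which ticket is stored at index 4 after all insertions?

331 hashes to 1; slot 1 is free -> place at 1.
837 hashes to 1; 1 taken -> place at 2.
152 hashes to 9; slot 9 is free -> place at 9.
104 hashes to 5; slot 5 is free -> place at 5.
507 hashes to 1; 1,2 taken -> place at 3.
749 hashes to 1; 1,2,3 taken -> place at 4.
Table: [∅, 331, 837, 507, 749, 104, ∅, ∅, ∅, 152, ∅]

749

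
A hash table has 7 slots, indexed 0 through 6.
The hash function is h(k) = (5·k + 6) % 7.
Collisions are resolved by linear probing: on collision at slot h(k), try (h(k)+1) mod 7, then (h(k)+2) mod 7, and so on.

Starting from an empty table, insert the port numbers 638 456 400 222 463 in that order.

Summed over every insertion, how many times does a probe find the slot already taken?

6

Insert 638: h=4, slot 4 empty -> index 4.
Insert 456: h=4, slot 4 occupied -> index 5.
Insert 400: h=4, slots 4,5 occupied -> index 6.
Insert 222: h=3, slot 3 empty -> index 3.
Insert 463: h=4, slots 4,5,6 occupied -> index 0.
Table: [463, —, —, 222, 638, 456, 400]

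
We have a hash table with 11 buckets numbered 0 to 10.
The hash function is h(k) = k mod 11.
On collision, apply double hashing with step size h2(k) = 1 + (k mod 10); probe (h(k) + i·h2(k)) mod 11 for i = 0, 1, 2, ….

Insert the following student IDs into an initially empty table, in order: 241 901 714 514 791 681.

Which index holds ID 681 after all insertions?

241: h=10 -> slot 10
901: h=10, h2=2, probe 10,1 -> slot 1
714: h=10, h2=5, probe 10,4 -> slot 4
514: h=8 -> slot 8
791: h=10, h2=2, probe 10,1,3 -> slot 3
681: h=10, h2=2, probe 10,1,3,5 -> slot 5
Table: [—, 901, —, 791, 714, 681, —, —, 514, —, 241]

5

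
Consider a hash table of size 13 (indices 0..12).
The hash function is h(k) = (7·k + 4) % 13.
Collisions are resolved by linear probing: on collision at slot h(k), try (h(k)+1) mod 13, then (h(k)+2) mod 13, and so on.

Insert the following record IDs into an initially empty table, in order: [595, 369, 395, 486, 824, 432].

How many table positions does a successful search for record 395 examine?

595: h=9 → slot 9
369: h=0 → slot 0
395: h=0, probe 0,1 → slot 1
486: h=0, probe 0,1,2 → slot 2
824: h=0, probe 0,1,2,3 → slot 3
432: h=12 → slot 12
Table: [369, 395, 486, 824, ∅, ∅, ∅, ∅, ∅, 595, ∅, ∅, 432]
Lookup 395: h=0, probe 0,1 → found at 1.

2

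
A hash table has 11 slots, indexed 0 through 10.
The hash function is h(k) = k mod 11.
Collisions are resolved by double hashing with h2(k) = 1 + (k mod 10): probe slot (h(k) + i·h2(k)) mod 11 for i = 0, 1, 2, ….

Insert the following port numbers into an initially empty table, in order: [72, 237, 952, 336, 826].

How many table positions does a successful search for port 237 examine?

2

72 hashes to 6; slot 6 is free -> place at 6.
237 hashes to 6, h2=8; 6 taken -> place at 3.
952 hashes to 6, h2=3; 6 taken -> place at 9.
336 hashes to 6, h2=7; 6 taken -> place at 2.
826 hashes to 1; slot 1 is free -> place at 1.
Table: [-, 826, 336, 237, -, -, 72, -, -, 952, -]
Lookup 237: h=6, h2=8, probe 6,3 → found at 3.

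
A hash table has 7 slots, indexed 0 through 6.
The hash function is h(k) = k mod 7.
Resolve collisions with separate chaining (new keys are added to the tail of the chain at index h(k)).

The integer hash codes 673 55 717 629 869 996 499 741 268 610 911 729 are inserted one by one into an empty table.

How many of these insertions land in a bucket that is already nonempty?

8

673 -> bucket 1
55 -> bucket 6
717 -> bucket 3
629 -> bucket 6 (collision)
869 -> bucket 1 (collision)
996 -> bucket 2
499 -> bucket 2 (collision)
741 -> bucket 6 (collision)
268 -> bucket 2 (collision)
610 -> bucket 1 (collision)
911 -> bucket 1 (collision)
729 -> bucket 1 (collision)
Final buckets:
0: .
1: 673 -> 869 -> 610 -> 911 -> 729
2: 996 -> 499 -> 268
3: 717
4: .
5: .
6: 55 -> 629 -> 741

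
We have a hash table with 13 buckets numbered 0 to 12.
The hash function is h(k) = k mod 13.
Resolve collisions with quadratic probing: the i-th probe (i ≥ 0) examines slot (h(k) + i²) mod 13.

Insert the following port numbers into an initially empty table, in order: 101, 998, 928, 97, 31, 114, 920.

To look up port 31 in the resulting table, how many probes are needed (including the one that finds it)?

101 hashes to 10; slot 10 is free → place at 10.
998 hashes to 10; 10 taken → place at 11.
928 hashes to 5; slot 5 is free → place at 5.
97 hashes to 6; slot 6 is free → place at 6.
31 hashes to 5; 5,6 taken → place at 9.
114 hashes to 10; 10,11 taken → place at 1.
920 hashes to 10; 10,11,1,6 taken → place at 0.
Table: [920, 114, ., ., ., 928, 97, ., ., 31, 101, 998, .]
Lookup 31: h=5, probe 5,6,9 → found at 9.

3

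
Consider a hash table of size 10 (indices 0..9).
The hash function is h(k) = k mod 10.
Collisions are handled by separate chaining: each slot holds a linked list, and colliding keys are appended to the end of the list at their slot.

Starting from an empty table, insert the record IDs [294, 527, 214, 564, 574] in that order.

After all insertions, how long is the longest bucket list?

4

Insert 294: h=4, bucket 4 empty -> new chain.
Insert 527: h=7, bucket 7 empty -> new chain.
Insert 214: h=4, bucket 4 nonempty -> append to chain.
Insert 564: h=4, bucket 4 nonempty -> append to chain.
Insert 574: h=4, bucket 4 nonempty -> append to chain.
Final buckets:
0: —
1: —
2: —
3: —
4: 294 -> 214 -> 564 -> 574
5: —
6: —
7: 527
8: —
9: —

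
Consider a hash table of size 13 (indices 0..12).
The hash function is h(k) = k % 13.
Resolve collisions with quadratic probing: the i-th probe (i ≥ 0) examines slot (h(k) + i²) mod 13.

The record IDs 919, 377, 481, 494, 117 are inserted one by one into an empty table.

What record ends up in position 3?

919 hashes to 9; slot 9 is free -> place at 9.
377 hashes to 0; slot 0 is free -> place at 0.
481 hashes to 0; 0 taken -> place at 1.
494 hashes to 0; 0,1 taken -> place at 4.
117 hashes to 0; 0,1,4,9 taken -> place at 3.
Table: [377, 481, -, 117, 494, -, -, -, -, 919, -, -, -]

117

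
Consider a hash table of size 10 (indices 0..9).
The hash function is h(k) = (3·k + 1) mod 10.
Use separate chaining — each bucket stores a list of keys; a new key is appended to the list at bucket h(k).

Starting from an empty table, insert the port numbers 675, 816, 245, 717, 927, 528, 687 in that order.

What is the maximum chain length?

675 -> bucket 6
816 -> bucket 9
245 -> bucket 6 (collision)
717 -> bucket 2
927 -> bucket 2 (collision)
528 -> bucket 5
687 -> bucket 2 (collision)
Final buckets:
0: .
1: .
2: 717 -> 927 -> 687
3: .
4: .
5: 528
6: 675 -> 245
7: .
8: .
9: 816

3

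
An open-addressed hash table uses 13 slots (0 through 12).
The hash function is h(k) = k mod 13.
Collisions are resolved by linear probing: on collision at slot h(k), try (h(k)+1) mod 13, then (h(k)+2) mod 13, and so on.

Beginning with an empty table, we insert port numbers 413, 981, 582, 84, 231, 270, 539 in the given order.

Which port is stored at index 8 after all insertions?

Insert 413: h=10, slot 10 empty → index 10.
Insert 981: h=6, slot 6 empty → index 6.
Insert 582: h=10, slot 10 occupied → index 11.
Insert 84: h=6, slot 6 occupied → index 7.
Insert 231: h=10, slots 10,11 occupied → index 12.
Insert 270: h=10, slots 10,11,12 occupied → index 0.
Insert 539: h=6, slots 6,7 occupied → index 8.
Table: [270, -, -, -, -, -, 981, 84, 539, -, 413, 582, 231]

539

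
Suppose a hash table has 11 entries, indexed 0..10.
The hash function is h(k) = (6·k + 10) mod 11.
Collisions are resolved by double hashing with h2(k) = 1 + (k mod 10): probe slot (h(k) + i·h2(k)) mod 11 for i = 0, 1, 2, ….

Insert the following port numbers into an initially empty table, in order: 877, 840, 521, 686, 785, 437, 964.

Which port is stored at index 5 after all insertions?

521

877: h=3 => slot 3
840: h=1 => slot 1
521: h=1, h2=2, probe 1,3,5 => slot 5
686: h=1, h2=7, probe 1,8 => slot 8
785: h=1, h2=6, probe 1,7 => slot 7
437: h=3, h2=8, probe 3,0 => slot 0
964: h=8, h2=5, probe 8,2 => slot 2
Table: [437, 840, 964, 877, ., 521, ., 785, 686, ., .]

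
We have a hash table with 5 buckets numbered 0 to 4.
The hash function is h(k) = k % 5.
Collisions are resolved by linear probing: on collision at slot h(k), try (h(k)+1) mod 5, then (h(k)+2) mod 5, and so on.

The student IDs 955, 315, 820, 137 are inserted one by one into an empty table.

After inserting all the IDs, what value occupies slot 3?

137

Insert 955: h=0, slot 0 empty → index 0.
Insert 315: h=0, slot 0 occupied → index 1.
Insert 820: h=0, slots 0,1 occupied → index 2.
Insert 137: h=2, slot 2 occupied → index 3.
Table: [955, 315, 820, 137, _]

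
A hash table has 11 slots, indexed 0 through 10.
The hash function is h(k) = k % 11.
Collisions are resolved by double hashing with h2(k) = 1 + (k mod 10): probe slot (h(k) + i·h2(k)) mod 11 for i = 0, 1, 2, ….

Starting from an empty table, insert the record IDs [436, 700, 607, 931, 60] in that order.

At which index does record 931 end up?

9

Insert 436: h=7, slot 7 empty -> index 7.
Insert 700: h=7, h2=1, slot 7 occupied -> index 8.
Insert 607: h=2, slot 2 empty -> index 2.
Insert 931: h=7, h2=2, slot 7 occupied -> index 9.
Insert 60: h=5, slot 5 empty -> index 5.
Table: [-, -, 607, -, -, 60, -, 436, 700, 931, -]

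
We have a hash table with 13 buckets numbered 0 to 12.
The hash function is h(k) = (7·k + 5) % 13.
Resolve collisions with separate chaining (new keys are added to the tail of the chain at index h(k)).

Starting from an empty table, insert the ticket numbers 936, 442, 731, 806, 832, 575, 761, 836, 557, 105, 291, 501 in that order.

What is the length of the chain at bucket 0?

Insert 936: h=5, bucket 5 empty -> new chain.
Insert 442: h=5, bucket 5 nonempty -> append to chain.
Insert 731: h=0, bucket 0 empty -> new chain.
Insert 806: h=5, bucket 5 nonempty -> append to chain.
Insert 832: h=5, bucket 5 nonempty -> append to chain.
Insert 575: h=0, bucket 0 nonempty -> append to chain.
Insert 761: h=2, bucket 2 empty -> new chain.
Insert 836: h=7, bucket 7 empty -> new chain.
Insert 557: h=4, bucket 4 empty -> new chain.
Insert 105: h=12, bucket 12 empty -> new chain.
Insert 291: h=1, bucket 1 empty -> new chain.
Insert 501: h=2, bucket 2 nonempty -> append to chain.
Final buckets:
0: 731 -> 575
1: 291
2: 761 -> 501
3: —
4: 557
5: 936 -> 442 -> 806 -> 832
6: —
7: 836
8: —
9: —
10: —
11: —
12: 105

2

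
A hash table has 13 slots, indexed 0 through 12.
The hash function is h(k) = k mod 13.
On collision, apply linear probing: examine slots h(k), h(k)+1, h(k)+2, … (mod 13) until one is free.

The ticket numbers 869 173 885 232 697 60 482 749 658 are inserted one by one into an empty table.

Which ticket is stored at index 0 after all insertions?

658

869: h=11 => slot 11
173: h=4 => slot 4
885: h=1 => slot 1
232: h=11, probe 11,12 => slot 12
697: h=8 => slot 8
60: h=8, probe 8,9 => slot 9
482: h=1, probe 1,2 => slot 2
749: h=8, probe 8,9,10 => slot 10
658: h=8, probe 8,9,10,11,12,0 => slot 0
Table: [658, 885, 482, -, 173, -, -, -, 697, 60, 749, 869, 232]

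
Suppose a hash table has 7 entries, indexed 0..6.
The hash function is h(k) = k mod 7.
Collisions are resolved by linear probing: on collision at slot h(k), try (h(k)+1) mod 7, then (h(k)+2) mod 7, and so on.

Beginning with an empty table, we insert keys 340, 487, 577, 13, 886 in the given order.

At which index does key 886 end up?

340: h=4 -> slot 4
487: h=4, probe 4,5 -> slot 5
577: h=3 -> slot 3
13: h=6 -> slot 6
886: h=4, probe 4,5,6,0 -> slot 0
Table: [886, _, _, 577, 340, 487, 13]

0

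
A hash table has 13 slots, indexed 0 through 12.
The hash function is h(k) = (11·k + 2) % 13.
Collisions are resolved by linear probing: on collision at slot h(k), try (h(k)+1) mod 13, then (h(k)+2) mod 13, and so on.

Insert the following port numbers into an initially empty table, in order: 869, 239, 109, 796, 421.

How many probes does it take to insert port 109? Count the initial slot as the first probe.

3

869: h=6 -> slot 6
239: h=5 -> slot 5
109: h=5, probe 5,6,7 -> slot 7
796: h=9 -> slot 9
421: h=5, probe 5,6,7,8 -> slot 8
Table: [., ., ., ., ., 239, 869, 109, 421, 796, ., ., .]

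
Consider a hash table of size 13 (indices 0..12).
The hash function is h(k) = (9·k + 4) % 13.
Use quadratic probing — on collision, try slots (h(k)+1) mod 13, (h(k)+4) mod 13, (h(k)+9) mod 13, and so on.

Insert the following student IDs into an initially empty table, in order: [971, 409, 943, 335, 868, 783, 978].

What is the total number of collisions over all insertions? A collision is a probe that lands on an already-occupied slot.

971 hashes to 7; slot 7 is free -> place at 7.
409 hashes to 6; slot 6 is free -> place at 6.
943 hashes to 2; slot 2 is free -> place at 2.
335 hashes to 3; slot 3 is free -> place at 3.
868 hashes to 3; 3 taken -> place at 4.
783 hashes to 5; slot 5 is free -> place at 5.
978 hashes to 5; 5,6 taken -> place at 9.
Table: [—, —, 943, 335, 868, 783, 409, 971, —, 978, —, —, —]

3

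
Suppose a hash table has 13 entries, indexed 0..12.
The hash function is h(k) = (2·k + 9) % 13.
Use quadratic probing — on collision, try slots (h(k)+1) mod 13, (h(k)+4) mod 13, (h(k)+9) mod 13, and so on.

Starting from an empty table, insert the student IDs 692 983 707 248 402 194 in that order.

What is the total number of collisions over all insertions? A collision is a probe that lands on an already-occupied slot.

1

Insert 692: h=2, slot 2 empty -> index 2.
Insert 983: h=12, slot 12 empty -> index 12.
Insert 707: h=6, slot 6 empty -> index 6.
Insert 248: h=11, slot 11 empty -> index 11.
Insert 402: h=7, slot 7 empty -> index 7.
Insert 194: h=7, slot 7 occupied -> index 8.
Table: [—, —, 692, —, —, —, 707, 402, 194, —, —, 248, 983]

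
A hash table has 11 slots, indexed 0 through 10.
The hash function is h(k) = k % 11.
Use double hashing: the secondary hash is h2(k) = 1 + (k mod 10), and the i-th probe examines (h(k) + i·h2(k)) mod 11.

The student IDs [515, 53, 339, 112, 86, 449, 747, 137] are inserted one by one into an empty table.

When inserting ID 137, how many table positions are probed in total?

5

515 hashes to 9; slot 9 is free → place at 9.
53 hashes to 9, h2=4; 9 taken → place at 2.
339 hashes to 9, h2=10; 9 taken → place at 8.
112 hashes to 2, h2=3; 2 taken → place at 5.
86 hashes to 9, h2=7; 9,5 taken → place at 1.
449 hashes to 9, h2=10; 9,8 taken → place at 7.
747 hashes to 10; slot 10 is free → place at 10.
137 hashes to 5, h2=8; 5,2,10,7 taken → place at 4.
Table: [_, 86, 53, _, 137, 112, _, 449, 339, 515, 747]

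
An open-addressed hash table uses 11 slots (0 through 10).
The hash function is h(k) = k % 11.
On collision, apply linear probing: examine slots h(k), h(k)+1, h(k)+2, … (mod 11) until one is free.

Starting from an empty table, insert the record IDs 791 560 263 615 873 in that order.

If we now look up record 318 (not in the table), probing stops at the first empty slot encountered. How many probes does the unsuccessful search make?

5

Insert 791: h=10, slot 10 empty => index 10.
Insert 560: h=10, slot 10 occupied => index 0.
Insert 263: h=10, slots 10,0 occupied => index 1.
Insert 615: h=10, slots 10,0,1 occupied => index 2.
Insert 873: h=4, slot 4 empty => index 4.
Table: [560, 263, 615, _, 873, _, _, _, _, _, 791]
Lookup 318: h=10, probe 10,0,1,2,3 → slot 3 empty, not found.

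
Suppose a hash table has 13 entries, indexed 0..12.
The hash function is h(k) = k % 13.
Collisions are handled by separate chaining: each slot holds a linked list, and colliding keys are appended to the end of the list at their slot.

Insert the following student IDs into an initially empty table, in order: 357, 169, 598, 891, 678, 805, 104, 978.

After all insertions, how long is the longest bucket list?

357 -> bucket 6
169 -> bucket 0
598 -> bucket 0 (collision)
891 -> bucket 7
678 -> bucket 2
805 -> bucket 12
104 -> bucket 0 (collision)
978 -> bucket 3
Final buckets:
0: 169 -> 598 -> 104
1: .
2: 678
3: 978
4: .
5: .
6: 357
7: 891
8: .
9: .
10: .
11: .
12: 805

3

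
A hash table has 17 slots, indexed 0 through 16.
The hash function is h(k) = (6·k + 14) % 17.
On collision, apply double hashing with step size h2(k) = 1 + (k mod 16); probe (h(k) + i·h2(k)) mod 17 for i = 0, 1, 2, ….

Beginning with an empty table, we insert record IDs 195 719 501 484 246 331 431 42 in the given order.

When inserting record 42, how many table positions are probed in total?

195: h=11 => slot 11
719: h=10 => slot 10
501: h=11, h2=6, probe 11,0 => slot 0
484: h=11, h2=5, probe 11,16 => slot 16
246: h=11, h2=7, probe 11,1 => slot 1
331: h=11, h2=12, probe 11,6 => slot 6
431: h=16, h2=16, probe 16,15 => slot 15
42: h=11, h2=11, probe 11,5 => slot 5
Table: [501, 246, ., ., ., 42, 331, ., ., ., 719, 195, ., ., ., 431, 484]

2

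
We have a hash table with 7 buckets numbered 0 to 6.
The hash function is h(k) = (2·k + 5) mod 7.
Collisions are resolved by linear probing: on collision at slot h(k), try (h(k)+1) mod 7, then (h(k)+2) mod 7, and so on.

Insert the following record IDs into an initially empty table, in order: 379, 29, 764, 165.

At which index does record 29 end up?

1

379: h=0 → slot 0
29: h=0, probe 0,1 → slot 1
764: h=0, probe 0,1,2 → slot 2
165: h=6 → slot 6
Table: [379, 29, 764, ∅, ∅, ∅, 165]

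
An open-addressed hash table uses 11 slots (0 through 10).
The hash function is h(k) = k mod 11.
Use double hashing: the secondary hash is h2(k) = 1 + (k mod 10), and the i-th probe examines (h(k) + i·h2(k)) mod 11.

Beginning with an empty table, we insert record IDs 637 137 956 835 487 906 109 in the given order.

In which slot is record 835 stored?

0

637: h=10 => slot 10
137: h=5 => slot 5
956: h=10, h2=7, probe 10,6 => slot 6
835: h=10, h2=6, probe 10,5,0 => slot 0
487: h=3 => slot 3
906: h=4 => slot 4
109: h=10, h2=10, probe 10,9 => slot 9
Table: [835, _, _, 487, 906, 137, 956, _, _, 109, 637]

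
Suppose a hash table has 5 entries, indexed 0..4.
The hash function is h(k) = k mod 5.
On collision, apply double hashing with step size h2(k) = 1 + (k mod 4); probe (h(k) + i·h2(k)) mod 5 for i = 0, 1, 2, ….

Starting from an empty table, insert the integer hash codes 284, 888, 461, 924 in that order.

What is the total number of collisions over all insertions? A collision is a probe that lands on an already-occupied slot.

284: h=4 → slot 4
888: h=3 → slot 3
461: h=1 → slot 1
924: h=4, h2=1, probe 4,0 → slot 0
Table: [924, 461, ∅, 888, 284]

1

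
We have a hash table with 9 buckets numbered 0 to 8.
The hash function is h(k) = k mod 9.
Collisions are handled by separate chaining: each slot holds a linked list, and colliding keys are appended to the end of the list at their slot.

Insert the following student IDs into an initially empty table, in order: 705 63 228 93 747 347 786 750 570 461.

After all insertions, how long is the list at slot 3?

Insert 705: h=3, bucket 3 empty → new chain.
Insert 63: h=0, bucket 0 empty → new chain.
Insert 228: h=3, bucket 3 nonempty → append to chain.
Insert 93: h=3, bucket 3 nonempty → append to chain.
Insert 747: h=0, bucket 0 nonempty → append to chain.
Insert 347: h=5, bucket 5 empty → new chain.
Insert 786: h=3, bucket 3 nonempty → append to chain.
Insert 750: h=3, bucket 3 nonempty → append to chain.
Insert 570: h=3, bucket 3 nonempty → append to chain.
Insert 461: h=2, bucket 2 empty → new chain.
Final buckets:
0: 63 -> 747
1: —
2: 461
3: 705 -> 228 -> 93 -> 786 -> 750 -> 570
4: —
5: 347
6: —
7: —
8: —

6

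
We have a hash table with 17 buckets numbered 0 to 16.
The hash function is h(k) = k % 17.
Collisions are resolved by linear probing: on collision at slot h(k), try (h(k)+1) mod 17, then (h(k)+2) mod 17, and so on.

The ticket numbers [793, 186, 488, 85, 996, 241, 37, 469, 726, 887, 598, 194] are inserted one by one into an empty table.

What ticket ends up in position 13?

Insert 793: h=11, slot 11 empty => index 11.
Insert 186: h=16, slot 16 empty => index 16.
Insert 488: h=12, slot 12 empty => index 12.
Insert 85: h=0, slot 0 empty => index 0.
Insert 996: h=10, slot 10 empty => index 10.
Insert 241: h=3, slot 3 empty => index 3.
Insert 37: h=3, slot 3 occupied => index 4.
Insert 469: h=10, slots 10,11,12 occupied => index 13.
Insert 726: h=12, slots 12,13 occupied => index 14.
Insert 887: h=3, slots 3,4 occupied => index 5.
Insert 598: h=3, slots 3,4,5 occupied => index 6.
Insert 194: h=7, slot 7 empty => index 7.
Table: [85, ∅, ∅, 241, 37, 887, 598, 194, ∅, ∅, 996, 793, 488, 469, 726, ∅, 186]

469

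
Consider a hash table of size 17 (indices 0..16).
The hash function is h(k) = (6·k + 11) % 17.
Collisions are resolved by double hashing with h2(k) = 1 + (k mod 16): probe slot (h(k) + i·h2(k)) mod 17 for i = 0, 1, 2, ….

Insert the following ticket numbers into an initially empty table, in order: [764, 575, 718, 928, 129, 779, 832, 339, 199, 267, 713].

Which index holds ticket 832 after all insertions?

6

Insert 764: h=5, slot 5 empty => index 5.
Insert 575: h=10, slot 10 empty => index 10.
Insert 718: h=1, slot 1 empty => index 1.
Insert 928: h=3, slot 3 empty => index 3.
Insert 129: h=3, h2=2, slots 3,5 occupied => index 7.
Insert 779: h=10, h2=12, slots 10,5 occupied => index 0.
Insert 832: h=5, h2=1, slot 5 occupied => index 6.
Insert 339: h=5, h2=4, slot 5 occupied => index 9.
Insert 199: h=15, slot 15 empty => index 15.
Insert 267: h=15, h2=12, slots 15,10,5,0 occupied => index 12.
Insert 713: h=5, h2=10, slots 5,15 occupied => index 8.
Table: [779, 718, ., 928, ., 764, 832, 129, 713, 339, 575, ., 267, ., ., 199, .]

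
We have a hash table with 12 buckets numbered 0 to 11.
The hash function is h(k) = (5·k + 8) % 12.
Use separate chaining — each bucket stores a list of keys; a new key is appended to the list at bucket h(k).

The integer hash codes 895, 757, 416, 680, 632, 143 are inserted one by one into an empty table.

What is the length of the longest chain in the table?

895 -> bucket 7
757 -> bucket 1
416 -> bucket 0
680 -> bucket 0 (collision)
632 -> bucket 0 (collision)
143 -> bucket 3
Final buckets:
0: 416 -> 680 -> 632
1: 757
2: _
3: 143
4: _
5: _
6: _
7: 895
8: _
9: _
10: _
11: _

3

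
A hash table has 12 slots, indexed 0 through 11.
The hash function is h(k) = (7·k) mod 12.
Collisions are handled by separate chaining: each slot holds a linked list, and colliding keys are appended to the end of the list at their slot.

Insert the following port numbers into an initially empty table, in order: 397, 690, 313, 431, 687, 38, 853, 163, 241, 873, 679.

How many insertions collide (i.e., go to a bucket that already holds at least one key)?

4

397 → bucket 7
690 → bucket 6
313 → bucket 7 (collision)
431 → bucket 5
687 → bucket 9
38 → bucket 2
853 → bucket 7 (collision)
163 → bucket 1
241 → bucket 7 (collision)
873 → bucket 3
679 → bucket 1 (collision)
Final buckets:
0: ∅
1: 163 -> 679
2: 38
3: 873
4: ∅
5: 431
6: 690
7: 397 -> 313 -> 853 -> 241
8: ∅
9: 687
10: ∅
11: ∅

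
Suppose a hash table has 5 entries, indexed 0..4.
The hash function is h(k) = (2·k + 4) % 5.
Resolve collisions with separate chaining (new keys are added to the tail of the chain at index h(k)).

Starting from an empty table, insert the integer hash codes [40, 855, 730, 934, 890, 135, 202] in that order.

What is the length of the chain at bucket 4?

5

40 → bucket 4
855 → bucket 4 (collision)
730 → bucket 4 (collision)
934 → bucket 2
890 → bucket 4 (collision)
135 → bucket 4 (collision)
202 → bucket 3
Final buckets:
0: —
1: —
2: 934
3: 202
4: 40 -> 855 -> 730 -> 890 -> 135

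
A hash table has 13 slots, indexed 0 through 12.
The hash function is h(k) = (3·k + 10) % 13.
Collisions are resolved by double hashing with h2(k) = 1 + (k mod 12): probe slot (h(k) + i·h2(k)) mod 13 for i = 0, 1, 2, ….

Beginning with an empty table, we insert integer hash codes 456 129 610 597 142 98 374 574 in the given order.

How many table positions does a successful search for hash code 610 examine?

456 hashes to 0; slot 0 is free → place at 0.
129 hashes to 7; slot 7 is free → place at 7.
610 hashes to 7, h2=11; 7 taken → place at 5.
597 hashes to 7, h2=10; 7 taken → place at 4.
142 hashes to 7, h2=11; 7,5 taken → place at 3.
98 hashes to 5, h2=3; 5 taken → place at 8.
374 hashes to 1; slot 1 is free → place at 1.
574 hashes to 3, h2=11; 3,1 taken → place at 12.
Table: [456, 374, -, 142, 597, 610, -, 129, 98, -, -, -, 574]
Lookup 610: h=7, h2=11, probe 7,5 → found at 5.

2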